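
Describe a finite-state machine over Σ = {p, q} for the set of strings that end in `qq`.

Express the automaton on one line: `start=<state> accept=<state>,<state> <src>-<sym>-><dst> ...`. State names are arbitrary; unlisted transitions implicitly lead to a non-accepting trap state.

start=S0 accept=S2 S0-p->S0 S0-q->S1 S1-p->S0 S1-q->S2 S2-p->S0 S2-q->S2

Let each state record the length of the longest suffix of the input read so far that is also a prefix of `qq`. S1 means the last symbol is `q`; S2 means the last 2 symbols are `qq`. Accept only at S2, where the string currently ends in `qq`.
3 states suffice.
        p   q  
>  S0   S0  S1 
   S1   S0  S2 
 * S2   S0  S2 
(> = start, * = accepting)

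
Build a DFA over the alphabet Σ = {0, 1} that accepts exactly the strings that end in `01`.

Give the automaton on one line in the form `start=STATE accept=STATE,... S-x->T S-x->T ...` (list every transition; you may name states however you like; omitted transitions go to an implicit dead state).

Remember how much of `01` the current input suffix matches. State q0 means no match yet; q1 means the last symbol is `0`; q2 means the last 2 symbols are `01`. Only q2 accepts. On a mismatch, fall back to the longest proper suffix that is still a prefix of `01`.
        0   1  
>  q0   q1  q0 
   q1   q1  q2 
 * q2   q1  q0 
(> = start, * = accepting)

start=q0 accept=q2 q0-0->q1 q0-1->q0 q1-0->q1 q1-1->q2 q2-0->q1 q2-1->q0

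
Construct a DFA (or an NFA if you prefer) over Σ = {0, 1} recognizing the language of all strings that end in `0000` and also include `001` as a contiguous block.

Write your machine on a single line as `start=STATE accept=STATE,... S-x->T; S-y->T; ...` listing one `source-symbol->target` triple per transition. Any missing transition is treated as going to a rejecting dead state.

start=s0; accept=s7; s0-0->s1; s0-1->s0; s1-0->s2; s1-1->s0; s2-0->s2; s2-1->s3; s3-0->s4; s3-1->s3; s4-0->s5; s4-1->s3; s5-0->s6; s5-1->s3; s6-0->s7; s6-1->s3; s7-0->s7; s7-1->s3

Handle the two conditions separately and then intersect. The first has 5 states tracking how much of the suffix `0000` has currently been matched; the second has 4 states tracking whether and how much of `001` has been seen. A product state is a pair (one from each), accepting exactly when both do. Equivalent product states are then merged.
With 8 states:
        0   1  
>  s0   s1  s0 
   s1   s2  s0 
   s2   s2  s3 
   s3   s4  s3 
   s4   s5  s3 
   s5   s6  s3 
   s6   s7  s3 
 * s7   s7  s3 
(> = start, * = accepting)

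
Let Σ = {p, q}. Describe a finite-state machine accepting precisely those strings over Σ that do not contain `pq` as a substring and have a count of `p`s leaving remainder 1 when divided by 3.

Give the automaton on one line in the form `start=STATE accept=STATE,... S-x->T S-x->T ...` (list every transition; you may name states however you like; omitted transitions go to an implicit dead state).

Run two small machines in parallel and take their product. One (3 states) tracks partial matches of the forbidden pattern `pq`; the other (3 states) tracks the count of `p`s modulo 3. Each combined state is a pair, one component from each; accept when both components accept. After merging equivalent states the machine shrinks.
       p  q 
>  A   B  A 
 * B   C  D 
   C   E  D 
   D   D  D 
   E   B  D 
(> = start, * = accepting)

start=A accept=B A-p->B A-q->A B-p->C B-q->D C-p->E C-q->D D-p->D D-q->D E-p->B E-q->D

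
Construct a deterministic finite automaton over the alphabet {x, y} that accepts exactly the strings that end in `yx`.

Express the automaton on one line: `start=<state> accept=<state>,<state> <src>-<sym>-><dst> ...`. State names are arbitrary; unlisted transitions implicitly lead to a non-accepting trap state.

Let each state record the length of the longest suffix of the input read so far that is also a prefix of `yx`. B means the last symbol is `y`; C means the last 2 symbols are `yx`. Accept only at C, where the string currently ends in `yx`.
3 states suffice.
       x  y 
>  A   A  B 
   B   C  B 
 * C   A  B 
(> = start, * = accepting)

start=A accept=C A-x->A A-y->B B-x->C B-y->B C-x->A C-y->B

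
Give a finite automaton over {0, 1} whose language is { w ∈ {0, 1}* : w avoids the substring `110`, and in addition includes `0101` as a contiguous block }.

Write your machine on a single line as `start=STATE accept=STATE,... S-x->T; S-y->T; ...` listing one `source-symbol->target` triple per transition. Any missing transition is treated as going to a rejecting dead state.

Run two small machines in parallel and take their product. The first has 4 states tracking partial matches of the forbidden pattern `110`; the second has 5 states tracking whether and how much of `0101` has been seen. A product state is a pair (one from each), accepting exactly when both do. After merging equivalent states the machine shrinks.
9 states suffice.
        0   1  
>  S0   S1  S2 
   S1   S1  S3 
   S2   S1  S4 
   S3   S5  S4 
   S4   S4  S4 
   S5   S1  S6 
 * S6   S7  S8 
 * S7   S7  S6 
 * S8   S4  S8 
(> = start, * = accepting)

start=S0; accept=S6,S7,S8; S0-0->S1; S0-1->S2; S1-0->S1; S1-1->S3; S2-0->S1; S2-1->S4; S3-0->S5; S3-1->S4; S4-0->S4; S4-1->S4; S5-0->S1; S5-1->S6; S6-0->S7; S6-1->S8; S7-0->S7; S7-1->S6; S8-0->S4; S8-1->S8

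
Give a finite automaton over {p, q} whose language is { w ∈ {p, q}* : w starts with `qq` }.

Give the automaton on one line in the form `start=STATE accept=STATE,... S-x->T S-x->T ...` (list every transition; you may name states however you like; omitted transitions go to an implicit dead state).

Check the first 2 symbols one by one: S0 through S1 record how many have matched `qq` so far; any wrong symbol goes to the dead state S3. After all 2 match we enter the accepting sink S2.
4 states suffice.
        p   q  
>  S0   S3  S1 
   S1   S3  S2 
 * S2   S2  S2 
   S3   S3  S3 
(> = start, * = accepting)

start=S0 accept=S2 S0-p->S3 S0-q->S1 S1-p->S3 S1-q->S2 S2-p->S2 S2-q->S2 S3-p->S3 S3-q->S3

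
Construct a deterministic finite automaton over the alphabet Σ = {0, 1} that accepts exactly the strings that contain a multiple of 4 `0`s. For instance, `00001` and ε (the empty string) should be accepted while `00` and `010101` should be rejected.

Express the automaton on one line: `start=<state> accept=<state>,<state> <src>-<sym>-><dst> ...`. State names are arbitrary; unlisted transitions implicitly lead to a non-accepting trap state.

The only thing that matters is how many `0`s have appeared, reduced mod 4. Use one state per residue: s0 for 0, …, s3 for 3. Reading `0` moves to the next residue; anything else stays put. s0 is accepting.
A 4-state machine:
        0   1  
>* s0   s1  s0 
   s1   s2  s1 
   s2   s3  s2 
   s3   s0  s3 
(> = start, * = accepting)

start=s0 accept=s0 s0-0->s1 s0-1->s0 s1-0->s2 s1-1->s1 s2-0->s3 s2-1->s2 s3-0->s0 s3-1->s3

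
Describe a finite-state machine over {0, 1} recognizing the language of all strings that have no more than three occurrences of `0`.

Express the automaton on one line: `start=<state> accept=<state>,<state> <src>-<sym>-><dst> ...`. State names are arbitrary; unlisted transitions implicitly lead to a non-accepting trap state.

Count `0`s, saturating at 4: states S0 through S3 mean 0 through 3 `0`s seen; S4 means more than 3. Each `0` increments (capped at S4); other symbols loop. Accept from {S0, S1, S2, S3}.
With 5 states:
        0   1  
>* S0   S1  S0 
 * S1   S2  S1 
 * S2   S3  S2 
 * S3   S4  S3 
   S4   S4  S4 
(> = start, * = accepting)

start=S0 accept=S0,S1,S2,S3 S0-0->S1 S0-1->S0 S1-0->S2 S1-1->S1 S2-0->S3 S2-1->S2 S3-0->S4 S3-1->S3 S4-0->S4 S4-1->S4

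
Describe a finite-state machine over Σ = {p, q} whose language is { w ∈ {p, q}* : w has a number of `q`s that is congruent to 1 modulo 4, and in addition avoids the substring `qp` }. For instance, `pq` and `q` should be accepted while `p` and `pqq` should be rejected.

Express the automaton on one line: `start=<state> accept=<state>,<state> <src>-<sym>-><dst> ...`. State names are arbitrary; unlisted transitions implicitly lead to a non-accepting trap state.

Build one automaton per condition and run them in lockstep. The first has 4 states tracking the count of `q`s modulo 4; the second has 3 states tracking partial matches of the forbidden pattern `qp`. A product state is a pair (one from each), accepting exactly when both do.
With 9 states:
        p   q  
>  s0   s0  s1 
 * s1   s2  s3 
   s2   s2  s4 
   s3   s4  s5 
   s4   s4  s6 
   s5   s6  s7 
   s6   s6  s8 
   s7   s8  s1 
   s8   s8  s2 
(> = start, * = accepting)

start=s0 accept=s1 s0-p->s0 s0-q->s1 s1-p->s2 s1-q->s3 s2-p->s2 s2-q->s4 s3-p->s4 s3-q->s5 s4-p->s4 s4-q->s6 s5-p->s6 s5-q->s7 s6-p->s6 s6-q->s8 s7-p->s8 s7-q->s1 s8-p->s8 s8-q->s2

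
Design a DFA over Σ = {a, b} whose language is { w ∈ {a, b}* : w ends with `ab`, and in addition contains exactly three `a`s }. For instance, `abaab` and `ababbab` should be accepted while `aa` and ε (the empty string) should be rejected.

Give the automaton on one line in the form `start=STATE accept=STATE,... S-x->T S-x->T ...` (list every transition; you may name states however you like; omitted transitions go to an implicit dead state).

start=q0 accept=q5 q0-a->q1 q0-b->q0 q1-a->q2 q1-b->q1 q2-a->q3 q2-b->q2 q3-a->q4 q3-b->q5 q4-a->q4 q4-b->q4 q5-a->q4 q5-b->q4

Run two small machines in parallel and take their product. One (3 states) tracks how much of the suffix `ab` has currently been matched; the other (5 states) tracks the count of `a`s, saturating at 4. Each combined state is a pair, one component from each; accept when both components accept. Minimizing collapses redundant product states.
A 6-state machine:
        a   b  
>  q0   q1  q0 
   q1   q2  q1 
   q2   q3  q2 
   q3   q4  q5 
   q4   q4  q4 
 * q5   q4  q4 
(> = start, * = accepting)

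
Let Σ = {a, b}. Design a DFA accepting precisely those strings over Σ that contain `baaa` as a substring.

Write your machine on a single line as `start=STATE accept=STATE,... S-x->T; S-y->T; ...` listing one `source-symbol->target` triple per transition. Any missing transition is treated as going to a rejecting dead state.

start=s0; accept=s4; s0-a->s0; s0-b->s1; s1-a->s2; s1-b->s1; s2-a->s3; s2-b->s1; s3-a->s4; s3-b->s1; s4-a->s4; s4-b->s4

States s0..s3 record the length of the longest prefix of `baaa` that matches the current input suffix. Reaching s4 means `baaa` has been seen, and we stay there forever. Accept from s4.
5 states suffice.
        a   b  
>  s0   s0  s1 
   s1   s2  s1 
   s2   s3  s1 
   s3   s4  s1 
 * s4   s4  s4 
(> = start, * = accepting)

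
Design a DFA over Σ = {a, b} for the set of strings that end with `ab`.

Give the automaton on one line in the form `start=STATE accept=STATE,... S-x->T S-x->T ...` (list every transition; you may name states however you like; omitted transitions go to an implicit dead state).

start=s0 accept=s2 s0-a->s1 s0-b->s0 s1-a->s1 s1-b->s2 s2-a->s1 s2-b->s0

Remember how much of `ab` the current input suffix matches. State s0 means no match yet; s1 means the last symbol is `a`; s2 means the last 2 symbols are `ab`. Only s2 accepts. On a mismatch, fall back to the longest proper suffix that is still a prefix of `ab`.
        a   b  
>  s0   s1  s0 
   s1   s1  s2 
 * s2   s1  s0 
(> = start, * = accepting)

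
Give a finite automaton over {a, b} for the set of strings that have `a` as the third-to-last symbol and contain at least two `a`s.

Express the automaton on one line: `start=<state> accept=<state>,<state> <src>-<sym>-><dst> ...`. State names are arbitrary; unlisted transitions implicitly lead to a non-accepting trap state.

Handle the two conditions separately and then intersect. The first has 15 states tracking the last 3 symbols read; the second has 4 states tracking the count of `a`s, saturating at 3. A product state is a pair (one from each), accepting exactly when both do. Minimizing collapses redundant product states.
With 11 states:
          a    b  
>  s0     s1   s0 
   s1     s2   s3 
   s2     s4   s5 
   s3     s6   s7 
 * s4     s4   s5 
 * s5     s6   s8 
 * s6     s2   s9 
   s7    s10   s7 
 * s8    s10   s7 
   s9     s6   s8 
   s10    s2   s9 
(> = start, * = accepting)

start=s0 accept=s4,s5,s6,s8 s0-a->s1 s0-b->s0 s1-a->s2 s1-b->s3 s2-a->s4 s2-b->s5 s3-a->s6 s3-b->s7 s4-a->s4 s4-b->s5 s5-a->s6 s5-b->s8 s6-a->s2 s6-b->s9 s7-a->s10 s7-b->s7 s8-a->s10 s8-b->s7 s9-a->s6 s9-b->s8 s10-a->s2 s10-b->s9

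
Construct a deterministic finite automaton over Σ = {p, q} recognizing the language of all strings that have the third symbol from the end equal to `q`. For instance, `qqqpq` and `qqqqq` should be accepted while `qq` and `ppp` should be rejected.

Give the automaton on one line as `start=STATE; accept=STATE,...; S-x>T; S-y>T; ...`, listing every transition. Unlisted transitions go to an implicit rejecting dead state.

A DFA must remember the last 3 symbols (since which symbol is third-to-last isn't known until the input ends). Use one state per possible window of the last ≤3 symbols; accept from those whose window starts with `q`.
15 states suffice.
       p  q 
>  A   B  C 
   B   D  E 
   C   F  G 
   D   H  I 
   E   J  K 
   F   L  M 
   G   N  O 
   H   H  I 
   I   J  K 
   J   L  M 
   K   N  O 
 * L   H  I 
 * M   J  K 
 * N   L  M 
 * O   N  O 
(> = start, * = accepting)

start=A; accept=L,M,N,O; A-p>B; A-q>C; B-p>D; B-q>E; C-p>F; C-q>G; D-p>H; D-q>I; E-p>J; E-q>K; F-p>L; F-q>M; G-p>N; G-q>O; H-p>H; H-q>I; I-p>J; I-q>K; J-p>L; J-q>M; K-p>N; K-q>O; L-p>H; L-q>I; M-p>J; M-q>K; N-p>L; N-q>M; O-p>N; O-q>O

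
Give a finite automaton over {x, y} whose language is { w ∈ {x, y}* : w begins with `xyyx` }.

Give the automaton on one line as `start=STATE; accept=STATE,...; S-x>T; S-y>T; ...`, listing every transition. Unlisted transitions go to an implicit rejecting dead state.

Check the first 4 symbols one by one: A through D record how many have matched `xyyx` so far; any wrong symbol goes to the dead state F. After all 4 match we enter the accepting sink E.
A 6-state machine:
       x  y 
>  A   B  F 
   B   F  C 
   C   F  D 
   D   E  F 
 * E   E  E 
   F   F  F 
(> = start, * = accepting)

start=A; accept=E; A-x>B; A-y>F; B-x>F; B-y>C; C-x>F; C-y>D; D-x>E; D-y>F; E-x>E; E-y>E; F-x>F; F-y>F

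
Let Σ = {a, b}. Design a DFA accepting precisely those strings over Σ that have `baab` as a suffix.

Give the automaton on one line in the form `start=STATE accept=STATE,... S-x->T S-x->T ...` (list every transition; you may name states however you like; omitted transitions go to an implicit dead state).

start=q0 accept=q4 q0-a->q0 q0-b->q1 q1-a->q2 q1-b->q1 q2-a->q3 q2-b->q1 q3-a->q0 q3-b->q4 q4-a->q2 q4-b->q1

Remember how much of `baab` the current input suffix matches. State q0 means no match yet; q1 means the last symbol is `b`; q2 means the last 2 symbols are `ba`; q3 means the last 3 symbols are `baa`; q4 means the last 4 symbols are `baab`. Only q4 accepts. On a mismatch, fall back to the longest proper suffix that is still a prefix of `baab`.
        a   b  
>  q0   q0  q1 
   q1   q2  q1 
   q2   q3  q1 
   q3   q0  q4 
 * q4   q2  q1 
(> = start, * = accepting)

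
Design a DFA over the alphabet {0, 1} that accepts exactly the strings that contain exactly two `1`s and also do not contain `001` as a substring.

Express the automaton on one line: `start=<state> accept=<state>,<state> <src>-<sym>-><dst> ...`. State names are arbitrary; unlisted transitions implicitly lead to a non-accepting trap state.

start=q0 accept=q5 q0-0->q1 q0-1->q2 q1-0->q3 q1-1->q2 q2-0->q4 q2-1->q5 q3-0->q3 q3-1->q3 q4-0->q3 q4-1->q5 q5-0->q5 q5-1->q3

Build one automaton per condition and run them in lockstep. One (4 states) tracks the count of `1`s, saturating at 3; the other (4 states) tracks partial matches of the forbidden pattern `001`. Each combined state is a pair, one component from each; accept when both components accept. After merging equivalent states the machine shrinks.
6 states suffice.
        0   1  
>  q0   q1  q2 
   q1   q3  q2 
   q2   q4  q5 
   q3   q3  q3 
   q4   q3  q5 
 * q5   q5  q3 
(> = start, * = accepting)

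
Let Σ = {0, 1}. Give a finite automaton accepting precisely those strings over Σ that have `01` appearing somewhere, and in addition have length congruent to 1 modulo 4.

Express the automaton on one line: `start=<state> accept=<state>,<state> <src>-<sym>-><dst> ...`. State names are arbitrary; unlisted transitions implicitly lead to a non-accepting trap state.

start=A accept=L A-0->B A-1->C B-0->D B-1->E C-0->D C-1->F D-0->G D-1->H E-0->H E-1->H F-0->G F-1->I G-0->J G-1->K H-0->K H-1->K I-0->J I-1->A J-0->B J-1->L K-0->L K-1->L L-0->E L-1->E

Run two small machines in parallel and take their product. The first has 3 states tracking whether and how much of `01` has been seen; the second has 4 states tracking the input length modulo 4. A product state is a pair (one from each), accepting exactly when both do.
With 12 states:
       0  1 
>  A   B  C 
   B   D  E 
   C   D  F 
   D   G  H 
   E   H  H 
   F   G  I 
   G   J  K 
   H   K  K 
   I   J  A 
   J   B  L 
   K   L  L 
 * L   E  E 
(> = start, * = accepting)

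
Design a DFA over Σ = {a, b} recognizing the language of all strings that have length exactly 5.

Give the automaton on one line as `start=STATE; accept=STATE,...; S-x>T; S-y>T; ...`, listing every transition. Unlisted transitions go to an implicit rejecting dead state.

start=q0; accept=q5; q0-a>q1; q0-b>q1; q1-a>q2; q1-b>q2; q2-a>q3; q2-b>q3; q3-a>q4; q3-b>q4; q4-a>q5; q4-b>q5; q5-a>q6; q5-b>q6; q6-a>q6; q6-b>q6

Count input length up to 6: every symbol moves from q0 toward q6, which means 'more than 5' and absorbs. Accept from {q5}.
With 7 states:
        a   b  
>  q0   q1  q1 
   q1   q2  q2 
   q2   q3  q3 
   q3   q4  q4 
   q4   q5  q5 
 * q5   q6  q6 
   q6   q6  q6 
(> = start, * = accepting)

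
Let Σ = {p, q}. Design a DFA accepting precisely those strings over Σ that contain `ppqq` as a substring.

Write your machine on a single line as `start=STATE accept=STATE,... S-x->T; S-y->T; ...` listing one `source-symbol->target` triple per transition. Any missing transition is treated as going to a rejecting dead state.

start=s0; accept=s4; s0-p->s1; s0-q->s0; s1-p->s2; s1-q->s0; s2-p->s2; s2-q->s3; s3-p->s1; s3-q->s4; s4-p->s4; s4-q->s4

Track how much of `ppqq` has been matched so far: state s0 is no progress, s4 is the absorbing accept state reached once `ppqq` has occurred. Intermediate states record partial matches; on a mismatch, fall back to the longest reusable overlap.
A 5-state machine:
        p   q  
>  s0   s1  s0 
   s1   s2  s0 
   s2   s2  s3 
   s3   s1  s4 
 * s4   s4  s4 
(> = start, * = accepting)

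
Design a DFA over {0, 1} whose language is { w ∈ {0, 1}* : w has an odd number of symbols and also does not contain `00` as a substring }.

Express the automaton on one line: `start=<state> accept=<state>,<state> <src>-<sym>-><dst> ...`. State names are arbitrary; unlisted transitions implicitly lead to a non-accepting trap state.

start=s0 accept=s1,s2 s0-0->s1 s0-1->s2 s1-0->s3 s1-1->s0 s2-0->s4 s2-1->s0 s3-0->s5 s3-1->s5 s4-0->s5 s4-1->s2 s5-0->s3 s5-1->s3

Handle the two conditions separately and then intersect. One (2 states) tracks the input length modulo 2; the other (3 states) tracks partial matches of the forbidden pattern `00`. Each combined state is a pair, one component from each; accept when both components accept.
A 6-state machine:
        0   1  
>  s0   s1  s2 
 * s1   s3  s0 
 * s2   s4  s0 
   s3   s5  s5 
   s4   s5  s2 
   s5   s3  s3 
(> = start, * = accepting)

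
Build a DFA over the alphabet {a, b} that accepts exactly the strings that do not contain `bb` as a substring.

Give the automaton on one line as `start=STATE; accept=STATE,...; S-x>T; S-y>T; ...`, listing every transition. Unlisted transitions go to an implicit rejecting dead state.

start=s0; accept=s0,s1; s0-a>s0; s0-b>s1; s1-a>s0; s1-b>s2; s2-a>s2; s2-b>s2

Track partial matches of the forbidden pattern `bb`. State s2 is a dead state reached once `bb` has occurred; every other state accepts. s0 means no part of `bb` is currently matched.
With 3 states:
        a   b  
>* s0   s0  s1 
 * s1   s0  s2 
   s2   s2  s2 
(> = start, * = accepting)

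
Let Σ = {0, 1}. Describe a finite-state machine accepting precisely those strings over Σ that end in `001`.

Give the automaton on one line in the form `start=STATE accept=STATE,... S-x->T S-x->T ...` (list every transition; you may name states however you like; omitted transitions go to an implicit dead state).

start=S0 accept=S3 S0-0->S1 S0-1->S0 S1-0->S2 S1-1->S0 S2-0->S2 S2-1->S3 S3-0->S1 S3-1->S0

Remember how much of `001` the current input suffix matches. State S0 means no match yet; S1 means the last symbol is `0`; S2 means the last 2 symbols are `00`; S3 means the last 3 symbols are `001`. Only S3 accepts. On a mismatch, fall back to the longest proper suffix that is still a prefix of `001`.
A 4-state machine:
        0   1  
>  S0   S1  S0 
   S1   S2  S0 
   S2   S2  S3 
 * S3   S1  S0 
(> = start, * = accepting)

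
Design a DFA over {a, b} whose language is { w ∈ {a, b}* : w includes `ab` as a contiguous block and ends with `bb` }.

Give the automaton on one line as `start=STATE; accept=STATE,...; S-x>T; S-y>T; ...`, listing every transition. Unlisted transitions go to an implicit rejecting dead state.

Build one automaton per condition and run them in lockstep. The first has 3 states tracking whether and how much of `ab` has been seen; the second has 3 states tracking how much of the suffix `bb` has currently been matched. A product state is a pair (one from each), accepting exactly when both do.
        a   b  
>  s0   s1  s2 
   s1   s1  s3 
   s2   s1  s4 
   s3   s5  s6 
   s4   s1  s4 
   s5   s5  s3 
 * s6   s5  s6 
(> = start, * = accepting)

start=s0; accept=s6; s0-a>s1; s0-b>s2; s1-a>s1; s1-b>s3; s2-a>s1; s2-b>s4; s3-a>s5; s3-b>s6; s4-a>s1; s4-b>s4; s5-a>s5; s5-b>s3; s6-a>s5; s6-b>s6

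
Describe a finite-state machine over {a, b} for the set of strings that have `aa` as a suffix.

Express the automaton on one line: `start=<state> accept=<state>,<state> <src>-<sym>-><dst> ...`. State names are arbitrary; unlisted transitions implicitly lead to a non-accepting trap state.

Let each state record the length of the longest suffix of the input read so far that is also a prefix of `aa`. S1 means the last symbol is `a`; S2 means the last 2 symbols are `aa`. Accept only at S2, where the string currently ends in `aa`.
With 3 states:
        a   b  
>  S0   S1  S0 
   S1   S2  S0 
 * S2   S2  S0 
(> = start, * = accepting)

start=S0 accept=S2 S0-a->S1 S0-b->S0 S1-a->S2 S1-b->S0 S2-a->S2 S2-b->S0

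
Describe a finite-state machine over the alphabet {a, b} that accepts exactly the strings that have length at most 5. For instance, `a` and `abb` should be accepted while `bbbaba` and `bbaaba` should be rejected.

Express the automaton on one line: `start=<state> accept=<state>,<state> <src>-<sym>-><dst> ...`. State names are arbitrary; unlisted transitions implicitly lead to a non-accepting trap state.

start=q0 accept=q0,q1,q2,q3,q4,q5 q0-a->q1 q0-b->q1 q1-a->q2 q1-b->q2 q2-a->q3 q2-b->q3 q3-a->q4 q3-b->q4 q4-a->q5 q4-b->q5 q5-a->q6 q5-b->q6 q6-a->q6 q6-b->q6

We only need to distinguish lengths 0, 1, …, 5, and '>5'. Chain q0 → q1 → q2 → q3 → q4 → q5 → q6 on every symbol, with q6 looping. Accepting states: {q0, q1, q2, q3, q4, q5}.
7 states suffice.
        a   b  
>* q0   q1  q1 
 * q1   q2  q2 
 * q2   q3  q3 
 * q3   q4  q4 
 * q4   q5  q5 
 * q5   q6  q6 
   q6   q6  q6 
(> = start, * = accepting)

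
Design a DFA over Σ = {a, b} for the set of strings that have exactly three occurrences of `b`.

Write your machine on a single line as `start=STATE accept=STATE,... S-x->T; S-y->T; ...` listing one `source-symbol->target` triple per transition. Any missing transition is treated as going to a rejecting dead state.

Only the number of `b`s matters, and only up to 4. Make a chain s0 → s1 → s2 → s3 → s4 advanced by each `b` (with s4 absorbing); every other symbol self-loops. The accepting set is {s3}.
5 states suffice.
        a   b  
>  s0   s0  s1 
   s1   s1  s2 
   s2   s2  s3 
 * s3   s3  s4 
   s4   s4  s4 
(> = start, * = accepting)

start=s0; accept=s3; s0-a->s0; s0-b->s1; s1-a->s1; s1-b->s2; s2-a->s2; s2-b->s3; s3-a->s3; s3-b->s4; s4-a->s4; s4-b->s4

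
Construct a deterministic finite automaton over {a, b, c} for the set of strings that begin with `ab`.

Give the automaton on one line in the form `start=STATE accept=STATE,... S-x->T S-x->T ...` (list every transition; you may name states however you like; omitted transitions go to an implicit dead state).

start=S0 accept=S2 S0-a->S1 S0-b->S3 S0-c->S3 S1-a->S3 S1-b->S2 S1-c->S3 S2-a->S2 S2-b->S2 S2-c->S2 S3-a->S3 S3-b->S3 S3-c->S3

Check the first 2 symbols one by one: S0 through S1 record how many have matched `ab` so far; any wrong symbol goes to the dead state S3. After all 2 match we enter the accepting sink S2.
4 states suffice.
        a   b   c  
>  S0   S1  S3  S3 
   S1   S3  S2  S3 
 * S2   S2  S2  S2 
   S3   S3  S3  S3 
(> = start, * = accepting)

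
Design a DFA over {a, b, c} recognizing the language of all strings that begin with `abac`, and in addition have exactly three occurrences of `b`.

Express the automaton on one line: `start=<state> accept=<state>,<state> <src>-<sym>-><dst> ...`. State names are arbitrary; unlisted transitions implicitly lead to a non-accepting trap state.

start=q0 accept=q11 q0-a->q1 q0-b->q2 q0-c->q3 q1-a->q3 q1-b->q4 q1-c->q3 q2-a->q2 q2-b->q5 q2-c->q2 q3-a->q3 q3-b->q2 q3-c->q3 q4-a->q6 q4-b->q5 q4-c->q2 q5-a->q5 q5-b->q7 q5-c->q5 q6-a->q2 q6-b->q5 q6-c->q8 q7-a->q7 q7-b->q9 q7-c->q7 q8-a->q8 q8-b->q10 q8-c->q8 q9-a->q9 q9-b->q9 q9-c->q9 q10-a->q10 q10-b->q11 q10-c->q10 q11-a->q11 q11-b->q12 q11-c->q11 q12-a->q12 q12-b->q12 q12-c->q12

Run two small machines in parallel and take their product. The first has 6 states tracking whether the input so far still matches the prefix `abac`; the second has 5 states tracking the count of `b`s, saturating at 4. A product state is a pair (one from each), accepting exactly when both do.
          a    b    c  
>  q0     q1   q2   q3 
   q1     q3   q4   q3 
   q2     q2   q5   q2 
   q3     q3   q2   q3 
   q4     q6   q5   q2 
   q5     q5   q7   q5 
   q6     q2   q5   q8 
   q7     q7   q9   q7 
   q8     q8  q10   q8 
   q9     q9   q9   q9 
   q10   q10  q11  q10 
 * q11   q11  q12  q11 
   q12   q12  q12  q12 
(> = start, * = accepting)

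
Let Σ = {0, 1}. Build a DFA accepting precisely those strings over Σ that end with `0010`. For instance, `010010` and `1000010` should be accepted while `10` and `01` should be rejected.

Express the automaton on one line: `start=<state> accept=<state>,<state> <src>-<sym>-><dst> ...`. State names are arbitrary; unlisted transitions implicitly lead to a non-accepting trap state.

start=s0 accept=s4 s0-0->s1 s0-1->s0 s1-0->s2 s1-1->s0 s2-0->s2 s2-1->s3 s3-0->s4 s3-1->s0 s4-0->s2 s4-1->s0

Remember how much of `0010` the current input suffix matches. State s0 means no match yet; s1 means the last symbol is `0`; s2 means the last 2 symbols are `00`; s3 means the last 3 symbols are `001`; s4 means the last 4 symbols are `0010`. Only s4 accepts. On a mismatch, fall back to the longest proper suffix that is still a prefix of `0010`.
        0   1  
>  s0   s1  s0 
   s1   s2  s0 
   s2   s2  s3 
   s3   s4  s0 
 * s4   s2  s0 
(> = start, * = accepting)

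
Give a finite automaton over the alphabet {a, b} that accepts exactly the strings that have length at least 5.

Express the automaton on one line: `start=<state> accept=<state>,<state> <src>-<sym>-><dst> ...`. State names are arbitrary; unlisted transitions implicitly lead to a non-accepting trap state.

Count input length up to 6: every symbol moves from S0 toward S6, which means 'more than 5' and absorbs. Accept from {S5, S6}.
A 7-state machine:
        a   b  
>  S0   S1  S1 
   S1   S2  S2 
   S2   S3  S3 
   S3   S4  S4 
   S4   S5  S5 
 * S5   S6  S6 
 * S6   S6  S6 
(> = start, * = accepting)

start=S0 accept=S5,S6 S0-a->S1 S0-b->S1 S1-a->S2 S1-b->S2 S2-a->S3 S2-b->S3 S3-a->S4 S3-b->S4 S4-a->S5 S4-b->S5 S5-a->S6 S5-b->S6 S6-a->S6 S6-b->S6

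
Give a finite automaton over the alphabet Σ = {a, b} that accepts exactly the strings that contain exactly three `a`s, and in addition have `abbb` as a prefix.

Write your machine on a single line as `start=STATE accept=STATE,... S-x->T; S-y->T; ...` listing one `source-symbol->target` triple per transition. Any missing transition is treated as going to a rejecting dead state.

Run two small machines in parallel and take their product. The first has 5 states tracking the count of `a`s, saturating at 4; the second has 6 states tracking whether the input so far still matches the prefix `abbb`. A product state is a pair (one from each), accepting exactly when both do. Equivalent product states are then merged.
        a   b  
>  s0   s1  s2 
   s1   s2  s3 
   s2   s2  s2 
   s3   s2  s4 
   s4   s2  s5 
   s5   s6  s5 
   s6   s7  s6 
 * s7   s2  s7 
(> = start, * = accepting)

start=s0; accept=s7; s0-a->s1; s0-b->s2; s1-a->s2; s1-b->s3; s2-a->s2; s2-b->s2; s3-a->s2; s3-b->s4; s4-a->s2; s4-b->s5; s5-a->s6; s5-b->s5; s6-a->s7; s6-b->s6; s7-a->s2; s7-b->s7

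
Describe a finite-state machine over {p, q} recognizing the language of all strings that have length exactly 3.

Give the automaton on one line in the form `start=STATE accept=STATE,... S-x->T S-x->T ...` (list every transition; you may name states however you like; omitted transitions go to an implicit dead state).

Count input length up to 4: every symbol moves from s0 toward s4, which means 'more than 3' and absorbs. Accept from {s3}.
5 states suffice.
        p   q  
>  s0   s1  s1 
   s1   s2  s2 
   s2   s3  s3 
 * s3   s4  s4 
   s4   s4  s4 
(> = start, * = accepting)

start=s0 accept=s3 s0-p->s1 s0-q->s1 s1-p->s2 s1-q->s2 s2-p->s3 s2-q->s3 s3-p->s4 s3-q->s4 s4-p->s4 s4-q->s4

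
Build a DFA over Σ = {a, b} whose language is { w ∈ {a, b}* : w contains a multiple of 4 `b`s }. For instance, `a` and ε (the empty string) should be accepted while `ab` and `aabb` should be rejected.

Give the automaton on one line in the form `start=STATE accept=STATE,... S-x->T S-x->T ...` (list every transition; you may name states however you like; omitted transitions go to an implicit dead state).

start=s0 accept=s0 s0-a->s0 s0-b->s1 s1-a->s1 s1-b->s2 s2-a->s2 s2-b->s3 s3-a->s3 s3-b->s0

The only thing that matters is how many `b`s have appeared, reduced mod 4. Use one state per residue: s0 for 0, …, s3 for 3. Reading `b` moves to the next residue; anything else stays put. s0 is accepting.
A 4-state machine:
        a   b  
>* s0   s0  s1 
   s1   s1  s2 
   s2   s2  s3 
   s3   s3  s0 
(> = start, * = accepting)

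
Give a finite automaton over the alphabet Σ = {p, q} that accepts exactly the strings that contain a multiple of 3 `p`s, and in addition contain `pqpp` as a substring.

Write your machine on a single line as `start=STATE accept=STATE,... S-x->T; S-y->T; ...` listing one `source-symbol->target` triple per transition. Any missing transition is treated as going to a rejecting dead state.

Run two small machines in parallel and take their product. One (3 states) tracks the count of `p`s modulo 3; the other (5 states) tracks whether and how much of `pqpp` has been seen. Each combined state is a pair, one component from each; accept when both components accept.
With 15 states:
          p    q  
>  S0     S1   S0 
   S1     S2   S3 
   S2     S4   S5 
   S3     S6   S7 
   S4     S1   S8 
   S5     S9  S10 
   S6    S11   S5 
   S7     S2   S7 
   S8    S12   S0 
   S9    S13   S8 
   S10    S4  S10 
 * S11   S13  S11 
   S12   S14   S3 
   S13   S14  S13 
   S14   S11  S14 
(> = start, * = accepting)

start=S0; accept=S11; S0-p->S1; S0-q->S0; S1-p->S2; S1-q->S3; S2-p->S4; S2-q->S5; S3-p->S6; S3-q->S7; S4-p->S1; S4-q->S8; S5-p->S9; S5-q->S10; S6-p->S11; S6-q->S5; S7-p->S2; S7-q->S7; S8-p->S12; S8-q->S0; S9-p->S13; S9-q->S8; S10-p->S4; S10-q->S10; S11-p->S13; S11-q->S11; S12-p->S14; S12-q->S3; S13-p->S14; S13-q->S13; S14-p->S11; S14-q->S14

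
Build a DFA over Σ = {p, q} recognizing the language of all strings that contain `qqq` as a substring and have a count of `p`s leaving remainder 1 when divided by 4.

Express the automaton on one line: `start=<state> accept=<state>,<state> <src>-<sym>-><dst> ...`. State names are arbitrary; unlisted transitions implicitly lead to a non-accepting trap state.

Handle the two conditions separately and then intersect. The first has 4 states tracking whether and how much of `qqq` has been seen; the second has 4 states tracking the count of `p`s modulo 4. A product state is a pair (one from each), accepting exactly when both do.
A 16-state machine:
       p  q 
>  A   B  C 
   B   D  E 
   C   B  F 
   D   G  H 
   E   D  I 
   F   B  J 
   G   A  K 
   H   G  L 
   I   D  M 
   J   M  J 
   K   A  N 
   L   G  O 
 * M   O  M 
   N   A  P 
   O   P  O 
   P   J  P 
(> = start, * = accepting)

start=A accept=M A-p->B A-q->C B-p->D B-q->E C-p->B C-q->F D-p->G D-q->H E-p->D E-q->I F-p->B F-q->J G-p->A G-q->K H-p->G H-q->L I-p->D I-q->M J-p->M J-q->J K-p->A K-q->N L-p->G L-q->O M-p->O M-q->M N-p->A N-q->P O-p->P O-q->O P-p->J P-q->P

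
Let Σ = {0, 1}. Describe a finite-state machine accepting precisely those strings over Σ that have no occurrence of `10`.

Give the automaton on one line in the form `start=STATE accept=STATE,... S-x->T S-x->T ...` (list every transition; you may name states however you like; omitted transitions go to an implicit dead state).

Track partial matches of the forbidden pattern `10`. State q2 is a dead state reached once `10` has occurred; every other state accepts. q0 means no part of `10` is currently matched.
        0   1  
>* q0   q0  q1 
 * q1   q2  q1 
   q2   q2  q2 
(> = start, * = accepting)

start=q0 accept=q0,q1 q0-0->q0 q0-1->q1 q1-0->q2 q1-1->q1 q2-0->q2 q2-1->q2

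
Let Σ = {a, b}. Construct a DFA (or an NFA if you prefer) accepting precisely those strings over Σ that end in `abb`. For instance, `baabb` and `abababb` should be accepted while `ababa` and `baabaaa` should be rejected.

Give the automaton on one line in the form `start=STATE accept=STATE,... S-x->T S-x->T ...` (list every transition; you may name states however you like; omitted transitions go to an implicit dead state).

Remember how much of `abb` the current input suffix matches. State q0 means no match yet; q1 means the last symbol is `a`; q2 means the last 2 symbols are `ab`; q3 means the last 3 symbols are `abb`. Only q3 accepts. On a mismatch, fall back to the longest proper suffix that is still a prefix of `abb`.
A 4-state machine:
        a   b  
>  q0   q1  q0 
   q1   q1  q2 
   q2   q1  q3 
 * q3   q1  q0 
(> = start, * = accepting)

start=q0 accept=q3 q0-a->q1 q0-b->q0 q1-a->q1 q1-b->q2 q2-a->q1 q2-b->q3 q3-a->q1 q3-b->q0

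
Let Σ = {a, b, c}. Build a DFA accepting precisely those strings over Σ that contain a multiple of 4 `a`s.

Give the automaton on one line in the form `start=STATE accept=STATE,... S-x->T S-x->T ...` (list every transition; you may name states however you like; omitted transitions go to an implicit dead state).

start=s0 accept=s0 s0-a->s1 s0-b->s0 s0-c->s0 s1-a->s2 s1-b->s1 s1-c->s1 s2-a->s3 s2-b->s2 s2-c->s2 s3-a->s0 s3-b->s3 s3-c->s3

Keep the running count of `a`s modulo 4: each `a` advances along the cycle s0 → s1 → s2 → s3 → s0 while other symbols loop. Accept at s0.
        a   b   c  
>* s0   s1  s0  s0 
   s1   s2  s1  s1 
   s2   s3  s2  s2 
   s3   s0  s3  s3 
(> = start, * = accepting)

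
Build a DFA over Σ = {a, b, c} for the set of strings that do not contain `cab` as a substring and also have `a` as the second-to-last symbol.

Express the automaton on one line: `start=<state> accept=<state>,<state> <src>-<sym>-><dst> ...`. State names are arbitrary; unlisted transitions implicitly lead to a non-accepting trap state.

start=S0 accept=S3,S4,S5 S0-a->S1 S0-b->S0 S0-c->S2 S1-a->S3 S1-b->S4 S1-c->S5 S2-a->S6 S2-b->S0 S2-c->S2 S3-a->S3 S3-b->S4 S3-c->S5 S4-a->S1 S4-b->S0 S4-c->S2 S5-a->S6 S5-b->S0 S5-c->S2 S6-a->S3 S6-b->S7 S6-c->S5 S7-a->S7 S7-b->S7 S7-c->S7

Build one automaton per condition and run them in lockstep. One (4 states) tracks partial matches of the forbidden pattern `cab`; the other (13 states) tracks the last 2 symbols read. Each combined state is a pair, one component from each; accept when both components accept. Minimizing collapses redundant product states.
With 8 states:
        a   b   c  
>  S0   S1  S0  S2 
   S1   S3  S4  S5 
   S2   S6  S0  S2 
 * S3   S3  S4  S5 
 * S4   S1  S0  S2 
 * S5   S6  S0  S2 
   S6   S3  S7  S5 
   S7   S7  S7  S7 
(> = start, * = accepting)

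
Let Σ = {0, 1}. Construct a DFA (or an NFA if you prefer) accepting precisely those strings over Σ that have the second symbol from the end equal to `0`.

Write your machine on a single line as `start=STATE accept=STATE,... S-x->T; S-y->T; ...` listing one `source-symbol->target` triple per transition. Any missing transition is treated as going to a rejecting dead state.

A DFA must remember the last 2 symbols (since which symbol is second-to-last isn't known until the input ends). Use one state per possible window of the last ≤2 symbols; accept from those whose window starts with `0`.
With 7 states:
        0   1  
>  s0   s1  s2 
   s1   s3  s4 
   s2   s5  s6 
 * s3   s3  s4 
 * s4   s5  s6 
   s5   s3  s4 
   s6   s5  s6 
(> = start, * = accepting)

start=s0; accept=s3,s4; s0-0->s1; s0-1->s2; s1-0->s3; s1-1->s4; s2-0->s5; s2-1->s6; s3-0->s3; s3-1->s4; s4-0->s5; s4-1->s6; s5-0->s3; s5-1->s4; s6-0->s5; s6-1->s6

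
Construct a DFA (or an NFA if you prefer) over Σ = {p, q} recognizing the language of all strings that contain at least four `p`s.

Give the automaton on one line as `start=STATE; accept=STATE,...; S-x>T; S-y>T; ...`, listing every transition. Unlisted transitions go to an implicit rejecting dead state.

start=A; accept=E,F; A-p>B; A-q>A; B-p>C; B-q>B; C-p>D; C-q>C; D-p>E; D-q>D; E-p>F; E-q>E; F-p>F; F-q>F

Count `p`s, saturating at 5: states A through E mean 0 through 4 `p`s seen; F means more than 4. Each `p` increments (capped at F); other symbols loop. Accept from {E, F}.
A 6-state machine:
       p  q 
>  A   B  A 
   B   C  B 
   C   D  C 
   D   E  D 
 * E   F  E 
 * F   F  F 
(> = start, * = accepting)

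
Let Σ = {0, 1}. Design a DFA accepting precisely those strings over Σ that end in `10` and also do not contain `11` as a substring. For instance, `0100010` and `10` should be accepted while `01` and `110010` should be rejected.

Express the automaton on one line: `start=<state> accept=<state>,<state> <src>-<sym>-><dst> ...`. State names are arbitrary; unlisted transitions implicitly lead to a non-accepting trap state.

start=s0 accept=s2 s0-0->s0 s0-1->s1 s1-0->s2 s1-1->s3 s2-0->s0 s2-1->s1 s3-0->s3 s3-1->s3

Run two small machines in parallel and take their product. One (3 states) tracks how much of the suffix `10` has currently been matched; the other (3 states) tracks partial matches of the forbidden pattern `11`. Each combined state is a pair, one component from each; accept when both components accept. Equivalent product states are then merged.
With 4 states:
        0   1  
>  s0   s0  s1 
   s1   s2  s3 
 * s2   s0  s1 
   s3   s3  s3 
(> = start, * = accepting)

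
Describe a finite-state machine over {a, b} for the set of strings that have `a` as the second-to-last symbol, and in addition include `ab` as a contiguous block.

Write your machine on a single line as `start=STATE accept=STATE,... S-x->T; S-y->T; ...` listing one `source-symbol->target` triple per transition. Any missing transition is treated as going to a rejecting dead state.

Handle the two conditions separately and then intersect. One (7 states) tracks the last 2 symbols read; the other (3 states) tracks whether and how much of `ab` has been seen. Each combined state is a pair, one component from each; accept when both components accept. Equivalent product states are then merged.
        a   b  
>  q0   q1  q0 
   q1   q1  q2 
 * q2   q3  q4 
   q3   q5  q2 
   q4   q3  q4 
 * q5   q5  q2 
(> = start, * = accepting)

start=q0; accept=q2,q5; q0-a->q1; q0-b->q0; q1-a->q1; q1-b->q2; q2-a->q3; q2-b->q4; q3-a->q5; q3-b->q2; q4-a->q3; q4-b->q4; q5-a->q5; q5-b->q2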